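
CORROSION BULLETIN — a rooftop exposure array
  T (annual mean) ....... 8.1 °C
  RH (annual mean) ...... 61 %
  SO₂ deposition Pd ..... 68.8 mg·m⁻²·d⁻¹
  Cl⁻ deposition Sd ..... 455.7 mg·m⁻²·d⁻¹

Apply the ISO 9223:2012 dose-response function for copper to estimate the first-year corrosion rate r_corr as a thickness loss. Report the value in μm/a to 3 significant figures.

copper: f(T) = +0.126·(T−10) [T≤10 °C] = -0.2394
  SO₂ term: 0.0053·68.8^0.26·exp(0.059·61-0.2394) = 0.4583
  Sd branch = 0.01025·Sd^0.27·e^(0.036·RH+0.049·T) = 0.7156 μm/a
  r_corr = 0.4583 + 0.7156 = 1.174 μm/a

r_corr = 1.17 μm/a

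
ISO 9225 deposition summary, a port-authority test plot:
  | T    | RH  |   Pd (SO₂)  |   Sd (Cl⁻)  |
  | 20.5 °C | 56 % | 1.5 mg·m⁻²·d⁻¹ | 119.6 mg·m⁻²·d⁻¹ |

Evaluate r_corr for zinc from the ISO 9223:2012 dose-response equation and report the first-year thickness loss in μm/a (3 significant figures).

zinc: T>10 °C ⇒ hinge -0.071·(20.5−10) = -0.7455
  Pd branch = 0.0129·Pd^0.44·e^(0.046·RH+f) = 0.09617 μm/a
  Cl⁻ term: 0.0175·119.6^0.57·exp(0.008·56+0.085·20.5) = 2.391
  sum: 0.09617 + 2.391 → r_corr = 2.488 μm/a

r_corr = 2.49 μm/a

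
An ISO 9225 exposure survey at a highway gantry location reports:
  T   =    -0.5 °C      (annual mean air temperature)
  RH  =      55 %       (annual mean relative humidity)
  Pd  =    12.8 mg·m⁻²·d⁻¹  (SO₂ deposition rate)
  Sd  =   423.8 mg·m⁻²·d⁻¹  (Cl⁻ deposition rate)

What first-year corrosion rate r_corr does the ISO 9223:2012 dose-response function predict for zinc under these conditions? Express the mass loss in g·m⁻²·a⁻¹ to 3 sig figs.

zinc: f(T) = +0.038·(T−10) [T≤10 °C] = -0.3990
  Pd branch = 0.0129·Pd^0.44·e^(0.046·RH+f) = 0.3336 μm/a
  Cl⁻ term: 0.0175·423.8^0.57·exp(0.008·55+0.085·-0.5) = 0.8188
  r_corr = 0.3336 + 0.8188 = 1.152 μm/a
Convert to mass loss: 1.152 μm/a × 7.14 g/cm³ = 8.228 g·m⁻²·a⁻¹

r_corr = 8.23 g·m⁻²·a⁻¹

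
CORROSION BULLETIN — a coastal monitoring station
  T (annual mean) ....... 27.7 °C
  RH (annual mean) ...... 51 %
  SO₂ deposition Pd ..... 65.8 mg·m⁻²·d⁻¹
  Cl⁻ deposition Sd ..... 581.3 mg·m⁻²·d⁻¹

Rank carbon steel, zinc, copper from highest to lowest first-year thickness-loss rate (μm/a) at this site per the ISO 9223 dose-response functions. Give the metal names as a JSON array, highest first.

["carbon steel", "zinc", "copper"]

carbon steel: f(T) = -0.054·(T−10) [T>10 °C] = -0.9558
  SO₂ term: 1.77·65.8^0.52·exp(0.02·51-0.9558) = 16.65
  Cl⁻ term: 0.102·581.3^0.62·exp(0.033·51+0.04·27.7) = 86.03
  sum: 16.65 + 86.03 → r_corr = 102.7 μm/a
zinc: T>10 °C ⇒ hinge -0.071·(27.7−10) = -1.2567
  Pd branch = 0.0129·Pd^0.44·e^(0.046·RH+f) = 0.2419 μm/a
  Sd branch = 0.0175·Sd^0.57·e^(0.008·RH+0.085·T) = 10.43 μm/a
  sum: 0.2419 + 10.43 → r_corr = 10.68 μm/a
copper: f(T) = -0.080·(T−10) [T>10 °C] = -1.4160
  Pd branch = 0.0053·Pd^0.26·e^(0.059·RH+f) = 0.07742 μm/a
  Cl⁻ term: 0.01025·581.3^0.27·exp(0.036·51+0.049·27.7) = 1.393
  sum: 0.07742 + 1.393 → r_corr = 1.47 μm/a
Ordering by μm/a: carbon steel (103) > zinc (10.7) > copper (1.47)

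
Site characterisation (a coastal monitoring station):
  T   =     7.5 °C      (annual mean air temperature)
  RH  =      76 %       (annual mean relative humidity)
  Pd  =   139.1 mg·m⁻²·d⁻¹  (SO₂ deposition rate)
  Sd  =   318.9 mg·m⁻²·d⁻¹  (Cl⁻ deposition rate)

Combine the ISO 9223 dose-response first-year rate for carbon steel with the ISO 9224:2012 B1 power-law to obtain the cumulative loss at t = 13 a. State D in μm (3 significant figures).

D(13) = 508 μm

carbon steel: f(T) = +0.150·(T−10) [T≤10 °C] = -0.3750
  SO₂ term: 1.77·139.1^0.52·exp(0.02·76-0.3750) = 72.41
  Cl⁻ term: 0.102·318.9^0.62·exp(0.033·76+0.04·7.5) = 60.31
  r_corr = 72.41 + 60.31 = 132.7 μm/a
Power-law: D(13) = r_corr · 13^0.523
  D(13) = 132.7 × 13^0.523 = 132.7 × 3.825 = 507.6 μm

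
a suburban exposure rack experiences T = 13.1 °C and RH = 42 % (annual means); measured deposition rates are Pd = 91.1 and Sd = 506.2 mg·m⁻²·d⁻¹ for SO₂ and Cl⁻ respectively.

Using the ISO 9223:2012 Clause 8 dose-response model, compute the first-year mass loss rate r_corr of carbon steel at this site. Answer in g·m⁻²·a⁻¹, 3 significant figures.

r_corr = 541 g·m⁻²·a⁻¹

carbon steel: temperature factor f = -0.054·(3.1) = -0.1674
  sulphur-dioxide contribution → 36.23 μm/a
  chloride contribution → 32.72 μm/a
  total first-year rate 68.94 μm/a
Convert to mass loss: 68.94 μm/a × 7.85 g/cm³ = 541.2 g·m⁻²·a⁻¹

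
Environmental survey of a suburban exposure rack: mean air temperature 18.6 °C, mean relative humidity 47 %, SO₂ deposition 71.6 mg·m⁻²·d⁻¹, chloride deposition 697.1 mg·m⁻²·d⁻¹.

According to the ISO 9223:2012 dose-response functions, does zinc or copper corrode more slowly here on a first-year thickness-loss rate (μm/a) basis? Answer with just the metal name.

copper

zinc: f(T) = -0.071·(T−10) [T>10 °C] = -0.6106
  SO₂ term: 0.0129·71.6^0.44·exp(0.046·47-0.6106) = 0.3986
  Sd branch = 0.0175·Sd^0.57·e^(0.008·RH+0.085·T) = 5.172 μm/a
  r_corr = 0.3986 + 5.172 = 5.57 μm/a
copper: f(T) = -0.080·(T−10) [T>10 °C] = -0.6880
  SO₂ term: 0.0053·71.6^0.26·exp(0.059·47-0.6880) = 0.1294
  Cl⁻ term: 0.01025·697.1^0.27·exp(0.036·47+0.049·18.6) = 0.8111
  sum: 0.1294 + 0.8111 → r_corr = 0.9405 μm/a
Ordering by μm/a: zinc (5.57) > copper (0.941)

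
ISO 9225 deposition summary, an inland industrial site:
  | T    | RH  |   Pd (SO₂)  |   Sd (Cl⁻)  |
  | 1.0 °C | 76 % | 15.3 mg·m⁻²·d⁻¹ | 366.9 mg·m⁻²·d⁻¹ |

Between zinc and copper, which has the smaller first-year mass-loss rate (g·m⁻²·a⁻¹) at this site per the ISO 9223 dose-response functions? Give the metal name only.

zinc: T≤10 °C ⇒ hinge +0.038·(1.0−10) = -0.3420
  sulphur-dioxide contribution → 1.004 μm/a
  chloride contribution → 1.013 μm/a
  total first-year rate 2.017 μm/a
  mass loss = 2.017 μm/a × 7.14 g/cm³ = 14.4 g·m⁻²·a⁻¹
copper: temperature factor f = +0.126·(-9.0) = -1.1340
  sulphur-dioxide contribution → 0.307 μm/a
  chloride contribution → 0.8178 μm/a
  total first-year rate 1.125 μm/a
  mass loss = 1.125 μm/a × 8.96 g/cm³ = 10.08 g·m⁻²·a⁻¹
Ordering by g·m⁻²·a⁻¹: zinc (14.4) > copper (10.1)

copper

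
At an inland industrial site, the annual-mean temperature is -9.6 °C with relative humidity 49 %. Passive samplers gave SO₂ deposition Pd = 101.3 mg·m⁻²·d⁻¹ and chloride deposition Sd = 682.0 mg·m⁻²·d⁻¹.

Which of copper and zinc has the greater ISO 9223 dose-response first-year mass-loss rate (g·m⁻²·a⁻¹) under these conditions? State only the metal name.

copper: temperature factor f = +0.126·(-19.6) = -2.4696
  Pd branch = 0.0053·Pd^0.26·e^(0.059·RH+f) = 0.02684 μm/a
  Sd branch = 0.01025·Sd^0.27·e^(0.036·RH+0.049·T) = 0.2176 μm/a
  r_corr = 0.02684 + 0.2176 = 0.2444 μm/a
  mass loss = 0.2444 μm/a × 8.96 g/cm³ = 2.19 g·m⁻²·a⁻¹
zinc: T≤10 °C ⇒ hinge +0.038·(-9.6−10) = -0.7448
  SO₂ term: 0.0129·101.3^0.44·exp(0.046·49-0.7448) = 0.4451
  Cl⁻ term: 0.0175·682.0^0.57·exp(0.008·49+0.085·-9.6) = 0.4722
  r_corr = 0.4451 + 0.4722 = 0.9174 μm/a
  mass loss = 0.9174 μm/a × 7.14 g/cm³ = 6.55 g·m⁻²·a⁻¹
Ordering by g·m⁻²·a⁻¹: zinc (6.55) > copper (2.19)

zinc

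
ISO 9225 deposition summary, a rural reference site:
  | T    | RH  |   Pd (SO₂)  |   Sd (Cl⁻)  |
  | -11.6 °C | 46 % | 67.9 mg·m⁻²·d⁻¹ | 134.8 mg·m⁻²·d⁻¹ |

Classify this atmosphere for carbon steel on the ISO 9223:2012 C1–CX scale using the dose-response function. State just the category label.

C2

carbon steel: f(T) = +0.150·(T−10) [T≤10 °C] = -3.2400
  Pd branch = 1.77·Pd^0.52·e^(0.02·RH+f) = 1.559 μm/a
  Cl⁻ term: 0.102·134.8^0.62·exp(0.033·46+0.04·-11.6) = 6.12
  sum: 1.559 + 6.12 → r_corr = 7.68 μm/a
7.68 μm/a falls in (1.3, 25] for carbon steel → category C2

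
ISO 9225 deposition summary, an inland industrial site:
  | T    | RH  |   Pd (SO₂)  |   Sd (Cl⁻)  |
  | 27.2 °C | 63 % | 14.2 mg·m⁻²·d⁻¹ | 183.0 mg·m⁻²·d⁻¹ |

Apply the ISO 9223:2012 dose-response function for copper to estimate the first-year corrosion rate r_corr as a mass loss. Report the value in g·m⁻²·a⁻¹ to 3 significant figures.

copper: temperature factor f = -0.080·(17.2) = -1.3760
  sulphur-dioxide contribution → 0.1098 μm/a
  chloride contribution → 1.532 μm/a
  total first-year rate 1.642 μm/a
Convert to mass loss: 1.642 μm/a × 8.96 g/cm³ = 14.71 g·m⁻²·a⁻¹

r_corr = 14.7 g·m⁻²·a⁻¹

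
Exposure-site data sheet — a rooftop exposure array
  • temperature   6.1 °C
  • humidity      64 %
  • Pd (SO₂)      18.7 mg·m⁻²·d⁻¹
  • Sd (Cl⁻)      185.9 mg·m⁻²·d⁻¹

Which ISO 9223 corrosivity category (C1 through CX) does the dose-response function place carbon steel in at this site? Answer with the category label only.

carbon steel: temperature factor f = +0.150·(-3.9) = -0.5850
  SO₂ term: 1.77·18.7^0.52·exp(0.02·64-0.5850) = 16.26
  Cl⁻ term: 0.102·185.9^0.62·exp(0.033·64+0.04·6.1) = 27.46
  r_corr = 16.26 + 27.46 = 43.72 μm/a
43.7 μm/a falls in (25, 50] for carbon steel → category C3

C3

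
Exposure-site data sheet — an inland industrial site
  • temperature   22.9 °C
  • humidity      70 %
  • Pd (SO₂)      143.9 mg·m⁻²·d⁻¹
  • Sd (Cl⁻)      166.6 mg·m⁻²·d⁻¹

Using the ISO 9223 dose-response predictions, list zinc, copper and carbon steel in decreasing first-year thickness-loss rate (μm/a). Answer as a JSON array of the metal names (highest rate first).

zinc: temperature factor f = -0.071·(12.9) = -0.9159
  Pd branch = 0.0129·Pd^0.44·e^(0.046·RH+f) = 1.15 μm/a
  Sd branch = 0.0175·Sd^0.57·e^(0.008·RH+0.085·T) = 3.962 μm/a
  sum: 1.15 + 3.962 → r_corr = 5.113 μm/a
copper: T>10 °C ⇒ hinge -0.080·(22.9−10) = -1.0320
  Pd branch = 0.0053·Pd^0.26·e^(0.059·RH+f) = 0.4274 μm/a
  Cl⁻ term: 0.01025·166.6^0.27·exp(0.036·70+0.049·22.9) = 1.557
  r_corr = 0.4274 + 1.557 = 1.984 μm/a
carbon steel: f(T) = -0.054·(T−10) [T>10 °C] = -0.6966
  Pd branch = 1.77·Pd^0.52·e^(0.02·RH+f) = 47.39 μm/a
  Sd branch = 0.102·Sd^0.62·e^(0.033·RH+0.04·T) = 61.25 μm/a
  r_corr = 47.39 + 61.25 = 108.6 μm/a
Ordering by μm/a: carbon steel (109) > zinc (5.11) > copper (1.98)

["carbon steel", "zinc", "copper"]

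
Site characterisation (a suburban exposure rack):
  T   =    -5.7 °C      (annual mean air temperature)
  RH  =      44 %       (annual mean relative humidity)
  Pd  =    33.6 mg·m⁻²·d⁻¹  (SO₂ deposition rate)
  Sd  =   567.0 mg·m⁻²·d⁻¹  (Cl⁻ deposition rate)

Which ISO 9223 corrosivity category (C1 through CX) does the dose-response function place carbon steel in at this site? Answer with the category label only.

C2

carbon steel: T≤10 °C ⇒ hinge +0.150·(-5.7−10) = -2.3550
  SO₂ term: 1.77·33.6^0.52·exp(0.02·44-2.3550) = 2.518
  Sd branch = 0.102·Sd^0.62·e^(0.033·RH+0.04·T) = 17.68 μm/a
  sum: 2.518 + 17.68 → r_corr = 20.19 μm/a
20.2 μm/a falls in (1.3, 25] for carbon steel → category C2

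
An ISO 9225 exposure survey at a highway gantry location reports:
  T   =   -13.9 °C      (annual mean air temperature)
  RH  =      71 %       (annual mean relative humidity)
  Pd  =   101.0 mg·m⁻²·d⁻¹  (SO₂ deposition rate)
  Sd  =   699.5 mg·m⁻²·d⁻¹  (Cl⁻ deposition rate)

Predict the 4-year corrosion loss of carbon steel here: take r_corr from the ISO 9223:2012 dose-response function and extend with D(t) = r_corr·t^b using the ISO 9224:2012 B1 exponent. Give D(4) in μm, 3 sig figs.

D(4) = 77.6 μm

carbon steel: temperature factor f = +0.150·(-23.9) = -3.5850
  sulphur-dioxide contribution → 2.239 μm/a
  chloride contribution → 35.36 μm/a
  ⇒ r_corr(carbon steel) = 37.59 μm/a
Long-term exponent b (ISO 9224 Table 2, B1) = 0.523
  D(4) = 37.59 × 4^0.523 = 37.59 × 2.065 = 77.62 μm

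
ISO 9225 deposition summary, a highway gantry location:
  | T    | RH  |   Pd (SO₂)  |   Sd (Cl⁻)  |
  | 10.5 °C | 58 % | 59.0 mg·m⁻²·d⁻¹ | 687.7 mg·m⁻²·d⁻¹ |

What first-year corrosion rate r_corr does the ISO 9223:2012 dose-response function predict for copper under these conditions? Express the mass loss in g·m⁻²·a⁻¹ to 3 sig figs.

copper: T>10 °C ⇒ hinge -0.080·(10.5−10) = -0.0400
  Pd branch = 0.0053·Pd^0.26·e^(0.059·RH+f) = 0.4503 μm/a
  Cl⁻ term: 0.01025·687.7^0.27·exp(0.036·58+0.049·10.5) = 0.8074
  r_corr = 0.4503 + 0.8074 = 1.258 μm/a
Convert to mass loss: 1.258 μm/a × 8.96 g/cm³ = 11.27 g·m⁻²·a⁻¹

r_corr = 11.3 g·m⁻²·a⁻¹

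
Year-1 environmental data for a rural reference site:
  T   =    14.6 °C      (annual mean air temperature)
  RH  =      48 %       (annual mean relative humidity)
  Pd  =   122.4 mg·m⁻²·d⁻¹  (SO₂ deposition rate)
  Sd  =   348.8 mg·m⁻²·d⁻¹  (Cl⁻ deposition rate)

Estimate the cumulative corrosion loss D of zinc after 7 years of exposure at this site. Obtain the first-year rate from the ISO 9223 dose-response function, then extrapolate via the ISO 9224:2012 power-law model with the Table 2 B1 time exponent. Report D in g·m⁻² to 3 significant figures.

zinc: temperature factor f = -0.071·(4.6) = -0.3266
  Pd branch = 0.0129·Pd^0.44·e^(0.046·RH+f) = 0.7019 μm/a
  Cl⁻ term: 0.0175·348.8^0.57·exp(0.008·48+0.085·14.6) = 2.501
  r_corr = 0.7019 + 2.501 = 3.202 μm/a
ISO 9224: D(t) = r_corr · t^b with b = 0.813 (zinc, B1)
  D(7) = 3.202 × 7^0.813 = 3.202 × 4.865 = 15.58 μm
  Mass loss = 15.58 μm × 7.14 g/cm³ = 111.2 g·m⁻²

D(7) = 111 g·m⁻²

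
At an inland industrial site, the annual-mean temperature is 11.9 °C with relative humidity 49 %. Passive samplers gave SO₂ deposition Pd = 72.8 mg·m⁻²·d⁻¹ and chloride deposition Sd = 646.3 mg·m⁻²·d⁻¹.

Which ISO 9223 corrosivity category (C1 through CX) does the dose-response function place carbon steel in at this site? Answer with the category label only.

C5

carbon steel: T>10 °C ⇒ hinge -0.054·(11.9−10) = -0.1026
  sulphur-dioxide contribution → 39.57 μm/a
  chloride contribution → 45.71 μm/a
  total first-year rate 85.28 μm/a
ISO 9223 Table 2 (carbon steel): 80 < 85.3 ≤ 200 μm/a ⇒ C5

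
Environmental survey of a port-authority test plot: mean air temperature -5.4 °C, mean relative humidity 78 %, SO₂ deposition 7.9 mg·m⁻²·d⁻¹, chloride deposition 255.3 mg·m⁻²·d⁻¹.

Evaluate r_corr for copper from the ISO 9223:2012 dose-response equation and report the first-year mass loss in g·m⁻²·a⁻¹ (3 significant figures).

copper: temperature factor f = +0.126·(-15.4) = -1.9404
  Pd branch = 0.0053·Pd^0.26·e^(0.059·RH+f) = 0.1299 μm/a
  Sd branch = 0.01025·Sd^0.27·e^(0.036·RH+0.049·T) = 0.5824 μm/a
  sum: 0.1299 + 0.5824 → r_corr = 0.7123 μm/a
Convert to mass loss: 0.7123 μm/a × 8.96 g/cm³ = 6.382 g·m⁻²·a⁻¹

r_corr = 6.38 g·m⁻²·a⁻¹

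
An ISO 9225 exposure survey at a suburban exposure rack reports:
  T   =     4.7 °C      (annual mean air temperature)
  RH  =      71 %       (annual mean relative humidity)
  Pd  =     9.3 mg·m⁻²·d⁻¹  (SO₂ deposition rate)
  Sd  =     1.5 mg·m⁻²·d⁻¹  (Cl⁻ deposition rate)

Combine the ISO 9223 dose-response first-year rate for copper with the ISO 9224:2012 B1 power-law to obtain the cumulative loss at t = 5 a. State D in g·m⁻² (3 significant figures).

D(5) = 13.3 g·m⁻²

copper: f(T) = +0.126·(T−10) [T≤10 °C] = -0.6678
  SO₂ term: 0.0053·9.3^0.26·exp(0.059·71-0.6678) = 0.3201
  Cl⁻ term: 0.01025·1.5^0.27·exp(0.036·71+0.049·4.7) = 0.1855
  r_corr = 0.3201 + 0.1855 = 0.5056 μm/a
ISO 9224: D(t) = r_corr · t^b with b = 0.667 (copper, B1)
  D(5) = 0.5056 × 5^0.667 = 0.5056 × 2.926 = 1.479 μm
  Mass loss = 1.479 μm × 8.96 g/cm³ = 13.25 g·m⁻²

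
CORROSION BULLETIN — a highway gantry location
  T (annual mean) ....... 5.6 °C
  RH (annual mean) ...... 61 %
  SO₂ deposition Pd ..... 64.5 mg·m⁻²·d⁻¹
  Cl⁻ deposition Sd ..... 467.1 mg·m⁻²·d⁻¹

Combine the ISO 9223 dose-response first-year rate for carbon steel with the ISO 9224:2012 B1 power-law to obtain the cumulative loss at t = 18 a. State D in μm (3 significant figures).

D(18) = 318 μm

carbon steel: T≤10 °C ⇒ hinge +0.150·(5.6−10) = -0.6600
  Pd branch = 1.77·Pd^0.52·e^(0.02·RH+f) = 27.05 μm/a
  Cl⁻ term: 0.102·467.1^0.62·exp(0.033·61+0.04·5.6) = 43.17
  sum: 27.05 + 43.17 → r_corr = 70.22 μm/a
ISO 9224: D(t) = r_corr · t^b with b = 0.523 (carbon steel, B1)
  D(18) = 70.22 × 18^0.523 = 70.22 × 4.534 = 318.4 μm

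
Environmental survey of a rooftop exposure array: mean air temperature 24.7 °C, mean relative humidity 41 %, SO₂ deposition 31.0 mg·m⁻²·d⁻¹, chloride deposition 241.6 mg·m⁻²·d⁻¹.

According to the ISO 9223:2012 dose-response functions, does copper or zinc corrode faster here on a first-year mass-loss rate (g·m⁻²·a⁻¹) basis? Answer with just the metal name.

zinc

copper: f(T) = -0.080·(T−10) [T>10 °C] = -1.1760
  sulphur-dioxide contribution → 0.04486 μm/a
  chloride contribution → 0.6619 μm/a
  total first-year rate 0.7068 μm/a
  mass loss = 0.7068 μm/a × 8.96 g/cm³ = 6.333 g·m⁻²·a⁻¹
zinc: f(T) = -0.071·(T−10) [T>10 °C] = -1.0437
  sulphur-dioxide contribution → 0.1357 μm/a
  chloride contribution → 4.525 μm/a
  total first-year rate 4.661 μm/a
  mass loss = 4.661 μm/a × 7.14 g/cm³ = 33.28 g·m⁻²·a⁻¹
Ordering by g·m⁻²·a⁻¹: zinc (33.3) > copper (6.33)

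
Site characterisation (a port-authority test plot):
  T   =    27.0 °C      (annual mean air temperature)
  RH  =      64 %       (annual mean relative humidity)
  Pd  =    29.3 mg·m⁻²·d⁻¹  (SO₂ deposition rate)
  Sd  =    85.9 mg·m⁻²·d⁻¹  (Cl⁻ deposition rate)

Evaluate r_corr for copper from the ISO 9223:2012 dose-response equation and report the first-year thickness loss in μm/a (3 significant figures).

r_corr = 1.43 μm/a

copper: temperature factor f = -0.080·(17.0) = -1.3600
  sulphur-dioxide contribution → 0.1429 μm/a
  chloride contribution → 1.283 μm/a
  ⇒ r_corr(copper) = 1.425 μm/a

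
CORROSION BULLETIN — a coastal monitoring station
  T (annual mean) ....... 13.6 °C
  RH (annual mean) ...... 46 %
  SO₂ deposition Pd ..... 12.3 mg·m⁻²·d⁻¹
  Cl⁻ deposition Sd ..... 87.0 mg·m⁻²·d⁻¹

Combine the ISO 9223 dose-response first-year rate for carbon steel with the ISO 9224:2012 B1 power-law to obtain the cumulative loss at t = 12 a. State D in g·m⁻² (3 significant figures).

carbon steel: f(T) = -0.054·(T−10) [T>10 °C] = -0.1944
  sulphur-dioxide contribution → 13.48 μm/a
  chloride contribution → 12.78 μm/a
  ⇒ r_corr(carbon steel) = 26.27 μm/a
Long-term exponent b (ISO 9224 Table 2, B1) = 0.523
  D(12) = 26.27 × 12^0.523 = 26.27 × 3.668 = 96.35 μm
  Mass loss = 96.35 μm × 7.85 g/cm³ = 756.3 g·m⁻²

D(12) = 756 g·m⁻²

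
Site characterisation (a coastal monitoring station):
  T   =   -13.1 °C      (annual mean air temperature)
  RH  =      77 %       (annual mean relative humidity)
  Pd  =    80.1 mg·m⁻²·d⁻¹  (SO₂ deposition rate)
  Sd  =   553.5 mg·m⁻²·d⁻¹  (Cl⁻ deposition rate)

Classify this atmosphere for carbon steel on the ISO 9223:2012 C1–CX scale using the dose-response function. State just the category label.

carbon steel: T≤10 °C ⇒ hinge +0.150·(-13.1−10) = -3.4650
  SO₂ term: 1.77·80.1^0.52·exp(0.02·77-3.4650) = 2.523
  Sd branch = 0.102·Sd^0.62·e^(0.033·RH+0.04·T) = 38.49 μm/a
  sum: 2.523 + 38.49 → r_corr = 41.01 μm/a
Category bounds: 25…50 μm/a bracket r_corr ⇒ C3

C3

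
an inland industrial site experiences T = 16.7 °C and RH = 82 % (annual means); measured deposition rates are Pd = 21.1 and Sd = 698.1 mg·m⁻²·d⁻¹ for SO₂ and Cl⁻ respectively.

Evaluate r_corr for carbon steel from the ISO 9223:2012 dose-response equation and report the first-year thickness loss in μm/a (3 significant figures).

r_corr = 204 μm/a

carbon steel: f(T) = -0.054·(T−10) [T>10 °C] = -0.3618
  SO₂ term: 1.77·21.1^0.52·exp(0.02·82-0.3618) = 31.03
  Sd branch = 0.102·Sd^0.62·e^(0.033·RH+0.04·T) = 172.6 μm/a
  r_corr = 31.03 + 172.6 = 203.7 μm/a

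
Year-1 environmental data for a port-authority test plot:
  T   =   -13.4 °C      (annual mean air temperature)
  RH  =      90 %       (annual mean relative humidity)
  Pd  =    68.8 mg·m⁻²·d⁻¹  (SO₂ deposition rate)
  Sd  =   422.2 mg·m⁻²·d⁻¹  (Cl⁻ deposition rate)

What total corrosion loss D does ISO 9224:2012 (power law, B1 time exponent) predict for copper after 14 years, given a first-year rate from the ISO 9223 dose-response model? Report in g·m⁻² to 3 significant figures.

D(14) = 45.0 g·m⁻²

copper: temperature factor f = +0.126·(-23.4) = -2.9484
  Pd branch = 0.0053·Pd^0.26·e^(0.059·RH+f) = 0.1689 μm/a
  Sd branch = 0.01025·Sd^0.27·e^(0.036·RH+0.049·T) = 0.6943 μm/a
  r_corr = 0.1689 + 0.6943 = 0.8633 μm/a
ISO 9224: D(t) = r_corr · t^b with b = 0.667 (copper, B1)
  D(14) = 0.8633 × 14^0.667 = 0.8633 × 5.814 = 5.019 μm
  Mass loss = 5.019 μm × 8.96 g/cm³ = 44.97 g·m⁻²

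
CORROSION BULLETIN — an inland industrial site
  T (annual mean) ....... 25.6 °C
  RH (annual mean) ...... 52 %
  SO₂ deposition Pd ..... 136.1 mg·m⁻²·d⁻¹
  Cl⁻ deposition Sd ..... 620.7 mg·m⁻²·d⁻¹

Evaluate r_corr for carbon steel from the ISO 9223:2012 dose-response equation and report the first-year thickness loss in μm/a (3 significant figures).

carbon steel: temperature factor f = -0.054·(15.6) = -0.8424
  Pd branch = 1.77·Pd^0.52·e^(0.02·RH+f) = 27.76 μm/a
  Sd branch = 0.102·Sd^0.62·e^(0.033·RH+0.04·T) = 85.14 μm/a
  sum: 27.76 + 85.14 → r_corr = 112.9 μm/a

r_corr = 113 μm/a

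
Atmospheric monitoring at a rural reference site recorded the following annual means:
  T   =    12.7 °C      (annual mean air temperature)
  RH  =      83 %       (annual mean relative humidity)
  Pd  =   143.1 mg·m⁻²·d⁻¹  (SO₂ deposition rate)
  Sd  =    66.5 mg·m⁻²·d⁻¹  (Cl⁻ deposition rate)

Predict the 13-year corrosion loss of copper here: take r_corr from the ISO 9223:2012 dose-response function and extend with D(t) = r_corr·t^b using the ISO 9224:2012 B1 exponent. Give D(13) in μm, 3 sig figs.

copper: temperature factor f = -0.080·(2.7) = -0.2160
  SO₂ term: 0.0053·143.1^0.26·exp(0.059·83-0.2160) = 2.078
  Cl⁻ term: 0.01025·66.5^0.27·exp(0.036·83+0.049·12.7) = 1.177
  r_corr = 2.078 + 1.177 = 3.255 μm/a
ISO 9224: D(t) = r_corr · t^b with b = 0.667 (copper, B1)
  D(13) = 3.255 × 13^0.667 = 3.255 × 5.534 = 18.01 μm

D(13) = 18.0 μm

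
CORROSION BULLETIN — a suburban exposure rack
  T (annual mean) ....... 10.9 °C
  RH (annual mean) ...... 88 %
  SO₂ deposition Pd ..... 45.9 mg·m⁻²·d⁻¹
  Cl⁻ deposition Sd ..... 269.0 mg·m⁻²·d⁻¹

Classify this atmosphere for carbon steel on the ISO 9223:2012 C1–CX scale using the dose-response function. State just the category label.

C5

carbon steel: f(T) = -0.054·(T−10) [T>10 °C] = -0.0486
  Pd branch = 1.77·Pd^0.52·e^(0.02·RH+f) = 71.67 μm/a
  Sd branch = 0.102·Sd^0.62·e^(0.033·RH+0.04·T) = 92.38 μm/a
  sum: 71.67 + 92.38 → r_corr = 164.1 μm/a
164 μm/a falls in (80, 200] for carbon steel → category C5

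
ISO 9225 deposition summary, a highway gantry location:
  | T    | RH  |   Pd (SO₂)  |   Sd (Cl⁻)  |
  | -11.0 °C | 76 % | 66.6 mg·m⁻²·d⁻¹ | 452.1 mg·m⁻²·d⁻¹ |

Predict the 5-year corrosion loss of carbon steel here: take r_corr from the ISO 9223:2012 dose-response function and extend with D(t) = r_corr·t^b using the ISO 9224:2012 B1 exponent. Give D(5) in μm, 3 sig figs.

carbon steel: temperature factor f = +0.150·(-21.0) = -3.1500
  sulphur-dioxide contribution → 3.078 μm/a
  chloride contribution → 35.72 μm/a
  ⇒ r_corr(carbon steel) = 38.8 μm/a
Long-term exponent b (ISO 9224 Table 2, B1) = 0.523
  D(5) = 38.8 × 5^0.523 = 38.8 × 2.32 = 90.04 μm

D(5) = 90.0 μm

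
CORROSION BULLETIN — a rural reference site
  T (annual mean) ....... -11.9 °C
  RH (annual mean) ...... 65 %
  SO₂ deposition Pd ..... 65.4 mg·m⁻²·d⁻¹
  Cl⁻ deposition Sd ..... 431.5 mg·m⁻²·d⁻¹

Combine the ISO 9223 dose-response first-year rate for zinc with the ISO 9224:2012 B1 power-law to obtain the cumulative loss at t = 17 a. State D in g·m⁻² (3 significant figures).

zinc: f(T) = +0.038·(T−10) [T≤10 °C] = -0.8322
  sulphur-dioxide contribution → 0.7024 μm/a
  chloride contribution → 0.34 μm/a
  ⇒ r_corr(zinc) = 1.042 μm/a
Long-term exponent b (ISO 9224 Table 2, B1) = 0.813
  D(17) = 1.042 × 17^0.813 = 1.042 × 10.01 = 10.43 μm
  Mass loss = 10.43 μm × 7.14 g/cm³ = 74.49 g·m⁻²

D(17) = 74.5 g·m⁻²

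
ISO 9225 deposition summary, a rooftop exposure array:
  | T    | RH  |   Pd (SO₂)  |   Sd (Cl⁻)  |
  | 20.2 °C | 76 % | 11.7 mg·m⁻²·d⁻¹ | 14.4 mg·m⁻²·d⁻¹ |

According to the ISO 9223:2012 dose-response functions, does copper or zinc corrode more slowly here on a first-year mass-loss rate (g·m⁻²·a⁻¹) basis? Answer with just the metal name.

copper: T>10 °C ⇒ hinge -0.080·(20.2−10) = -0.8160
  Pd branch = 0.0053·Pd^0.26·e^(0.059·RH+f) = 0.3935 μm/a
  Sd branch = 0.01025·Sd^0.27·e^(0.036·RH+0.049·T) = 0.8741 μm/a
  sum: 0.3935 + 0.8741 → r_corr = 1.268 μm/a
  mass loss = 1.268 μm/a × 8.96 g/cm³ = 11.36 g·m⁻²·a⁻¹
zinc: T>10 °C ⇒ hinge -0.071·(20.2−10) = -0.7242
  SO₂ term: 0.0129·11.7^0.44·exp(0.046·76-0.7242) = 0.6087
  Cl⁻ term: 0.0175·14.4^0.57·exp(0.008·76+0.085·20.2) = 0.8185
  r_corr = 0.6087 + 0.8185 = 1.427 μm/a
  mass loss = 1.427 μm/a × 7.14 g/cm³ = 10.19 g·m⁻²·a⁻¹
Ordering by g·m⁻²·a⁻¹: copper (11.4) > zinc (10.2)

zinc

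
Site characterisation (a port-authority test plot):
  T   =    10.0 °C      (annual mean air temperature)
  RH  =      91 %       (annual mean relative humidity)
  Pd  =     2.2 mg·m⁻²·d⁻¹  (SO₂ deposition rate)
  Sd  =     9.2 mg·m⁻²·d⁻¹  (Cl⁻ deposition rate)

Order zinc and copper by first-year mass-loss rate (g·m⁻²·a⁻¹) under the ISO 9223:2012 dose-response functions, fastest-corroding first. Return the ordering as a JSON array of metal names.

zinc: temperature factor f = +0.038·(0.0) = +0.0000
  SO₂ term: 0.0129·2.2^0.44·exp(0.046·91+0.0000) = 1.2
  Sd branch = 0.0175·Sd^0.57·e^(0.008·RH+0.085·T) = 0.3004 μm/a
  sum: 1.2 + 0.3004 → r_corr = 1.5 μm/a
  mass loss = 1.5 μm/a × 7.14 g/cm³ = 10.71 g·m⁻²·a⁻¹
copper: T≤10 °C ⇒ hinge +0.126·(10.0−10) = +0.0000
  SO₂ term: 0.0053·2.2^0.26·exp(0.059·91+0.0000) = 1.396
  Sd branch = 0.01025·Sd^0.27·e^(0.036·RH+0.049·T) = 0.8063 μm/a
  r_corr = 1.396 + 0.8063 = 2.203 μm/a
  mass loss = 2.203 μm/a × 8.96 g/cm³ = 19.74 g·m⁻²·a⁻¹
Ordering by g·m⁻²·a⁻¹: copper (19.7) > zinc (10.7)

["copper", "zinc"]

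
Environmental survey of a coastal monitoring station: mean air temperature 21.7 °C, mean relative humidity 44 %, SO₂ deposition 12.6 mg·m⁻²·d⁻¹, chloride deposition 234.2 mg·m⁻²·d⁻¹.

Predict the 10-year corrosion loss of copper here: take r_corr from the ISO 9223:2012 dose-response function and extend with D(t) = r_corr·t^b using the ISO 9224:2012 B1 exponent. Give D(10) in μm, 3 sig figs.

copper: T>10 °C ⇒ hinge -0.080·(21.7−10) = -0.9360
  sulphur-dioxide contribution → 0.05386 μm/a
  chloride contribution → 0.6313 μm/a
  ⇒ r_corr(copper) = 0.6851 μm/a
Power-law: D(10) = r_corr · 10^0.667
  D(10) = 0.6851 × 10^0.667 = 0.6851 × 4.645 = 3.183 μm

D(10) = 3.18 μm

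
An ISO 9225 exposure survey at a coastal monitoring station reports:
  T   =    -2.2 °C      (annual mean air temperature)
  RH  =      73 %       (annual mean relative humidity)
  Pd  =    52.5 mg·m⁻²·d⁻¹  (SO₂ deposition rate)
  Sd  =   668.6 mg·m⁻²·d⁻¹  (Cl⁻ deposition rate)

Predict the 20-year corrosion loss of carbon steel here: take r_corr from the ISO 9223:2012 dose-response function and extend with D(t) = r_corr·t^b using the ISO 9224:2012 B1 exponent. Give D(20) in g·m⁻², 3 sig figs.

carbon steel: temperature factor f = +0.150·(-12.2) = -1.8300
  SO₂ term: 1.77·52.5^0.52·exp(0.02·73-1.8300) = 9.589
  Cl⁻ term: 0.102·668.6^0.62·exp(0.033·73+0.04·-2.2) = 58.64
  sum: 9.589 + 58.64 → r_corr = 68.23 μm/a
Power-law: D(20) = r_corr · 20^0.523
  D(20) = 68.23 × 20^0.523 = 68.23 × 4.791 = 326.9 μm
  Mass loss = 326.9 μm × 7.85 g/cm³ = 2566 g·m⁻²

D(20) = 2.57e+03 g·m⁻²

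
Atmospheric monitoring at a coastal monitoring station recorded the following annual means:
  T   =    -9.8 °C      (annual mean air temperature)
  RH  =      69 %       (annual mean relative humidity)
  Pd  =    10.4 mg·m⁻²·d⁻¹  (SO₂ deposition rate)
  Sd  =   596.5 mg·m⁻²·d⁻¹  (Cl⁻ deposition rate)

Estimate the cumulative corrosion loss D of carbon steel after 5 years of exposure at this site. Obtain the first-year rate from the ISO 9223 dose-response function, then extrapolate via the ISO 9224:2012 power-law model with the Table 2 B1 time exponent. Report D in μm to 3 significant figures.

D(5) = 84.8 μm

carbon steel: T≤10 °C ⇒ hinge +0.150·(-9.8−10) = -2.9700
  Pd branch = 1.77·Pd^0.52·e^(0.02·RH+f) = 1.22 μm/a
  Cl⁻ term: 0.102·596.5^0.62·exp(0.033·69+0.04·-9.8) = 35.33
  r_corr = 1.22 + 35.33 = 36.55 μm/a
ISO 9224: D(t) = r_corr · t^b with b = 0.523 (carbon steel, B1)
  D(5) = 36.55 × 5^0.523 = 36.55 × 2.32 = 84.81 μm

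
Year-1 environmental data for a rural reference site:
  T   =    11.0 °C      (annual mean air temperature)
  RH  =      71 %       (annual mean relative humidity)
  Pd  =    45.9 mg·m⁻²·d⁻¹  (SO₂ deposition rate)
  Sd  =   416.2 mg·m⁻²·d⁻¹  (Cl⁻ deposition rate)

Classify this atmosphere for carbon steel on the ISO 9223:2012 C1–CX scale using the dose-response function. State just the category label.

carbon steel: T>10 °C ⇒ hinge -0.054·(11.0−10) = -0.0540
  SO₂ term: 1.77·45.9^0.52·exp(0.02·71-0.0540) = 50.74
  Cl⁻ term: 0.102·416.2^0.62·exp(0.033·71+0.04·11.0) = 69.38
  r_corr = 50.74 + 69.38 = 120.1 μm/a
120 μm/a falls in (80, 200] for carbon steel → category C5

C5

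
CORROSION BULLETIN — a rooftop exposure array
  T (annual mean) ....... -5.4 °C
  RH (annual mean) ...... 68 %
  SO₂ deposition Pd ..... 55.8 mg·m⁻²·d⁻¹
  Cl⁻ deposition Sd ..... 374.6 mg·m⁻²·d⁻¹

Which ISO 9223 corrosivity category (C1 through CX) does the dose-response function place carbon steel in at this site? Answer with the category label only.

C3

carbon steel: T≤10 °C ⇒ hinge +0.150·(-5.4−10) = -2.3100
  Pd branch = 1.77·Pd^0.52·e^(0.02·RH+f) = 5.542 μm/a
  Sd branch = 0.102·Sd^0.62·e^(0.033·RH+0.04·T) = 30.55 μm/a
  sum: 5.542 + 30.55 → r_corr = 36.09 μm/a
ISO 9223 Table 2 (carbon steel): 25 < 36.1 ≤ 50 μm/a ⇒ C3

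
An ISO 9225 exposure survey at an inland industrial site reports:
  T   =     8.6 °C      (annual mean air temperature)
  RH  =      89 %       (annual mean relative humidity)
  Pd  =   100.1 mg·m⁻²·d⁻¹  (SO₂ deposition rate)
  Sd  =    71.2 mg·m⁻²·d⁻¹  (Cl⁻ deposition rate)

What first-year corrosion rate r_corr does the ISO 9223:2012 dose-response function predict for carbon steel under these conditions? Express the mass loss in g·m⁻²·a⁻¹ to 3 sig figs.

r_corr = 1.03e+03 g·m⁻²·a⁻¹

carbon steel: temperature factor f = +0.150·(-1.4) = -0.2100
  Pd branch = 1.77·Pd^0.52·e^(0.02·RH+f) = 93.33 μm/a
  Sd branch = 0.102·Sd^0.62·e^(0.033·RH+0.04·T) = 38.2 μm/a
  sum: 93.33 + 38.2 → r_corr = 131.5 μm/a
Convert to mass loss: 131.5 μm/a × 7.85 g/cm³ = 1033 g·m⁻²·a⁻¹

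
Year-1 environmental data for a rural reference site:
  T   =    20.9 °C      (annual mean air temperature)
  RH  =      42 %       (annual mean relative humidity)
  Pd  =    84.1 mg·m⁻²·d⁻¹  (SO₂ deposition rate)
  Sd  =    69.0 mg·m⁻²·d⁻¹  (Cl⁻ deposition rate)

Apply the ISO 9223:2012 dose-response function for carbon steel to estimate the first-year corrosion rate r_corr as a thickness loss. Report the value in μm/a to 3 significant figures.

r_corr = 35.8 μm/a

carbon steel: f(T) = -0.054·(T−10) [T>10 °C] = -0.5886
  Pd branch = 1.77·Pd^0.52·e^(0.02·RH+f) = 22.81 μm/a
  Sd branch = 0.102·Sd^0.62·e^(0.033·RH+0.04·T) = 12.99 μm/a
  r_corr = 22.81 + 12.99 = 35.8 μm/a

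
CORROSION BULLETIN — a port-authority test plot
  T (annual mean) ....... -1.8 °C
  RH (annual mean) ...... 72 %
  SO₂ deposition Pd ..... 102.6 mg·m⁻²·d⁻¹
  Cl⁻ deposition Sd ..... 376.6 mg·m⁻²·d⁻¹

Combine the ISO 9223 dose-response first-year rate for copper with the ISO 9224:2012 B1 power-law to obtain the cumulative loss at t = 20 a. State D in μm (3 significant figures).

copper: temperature factor f = +0.126·(-11.8) = -1.4868
  Pd branch = 0.0053·Pd^0.26·e^(0.059·RH+f) = 0.2795 μm/a
  Sd branch = 0.01025·Sd^0.27·e^(0.036·RH+0.049·T) = 0.6217 μm/a
  sum: 0.2795 + 0.6217 → r_corr = 0.9012 μm/a
Power-law: D(20) = r_corr · 20^0.667
  D(20) = 0.9012 × 20^0.667 = 0.9012 × 7.375 = 6.647 μm

D(20) = 6.65 μm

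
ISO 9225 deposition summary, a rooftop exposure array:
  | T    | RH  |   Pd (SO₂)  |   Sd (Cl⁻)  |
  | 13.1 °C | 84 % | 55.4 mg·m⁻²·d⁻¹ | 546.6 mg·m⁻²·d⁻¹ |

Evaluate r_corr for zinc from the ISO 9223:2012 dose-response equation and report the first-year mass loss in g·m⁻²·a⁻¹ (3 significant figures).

r_corr = 47.7 g·m⁻²·a⁻¹

zinc: f(T) = -0.071·(T−10) [T>10 °C] = -0.2201
  Pd branch = 0.0129·Pd^0.44·e^(0.046·RH+f) = 2.886 μm/a
  Cl⁻ term: 0.0175·546.6^0.57·exp(0.008·84+0.085·13.1) = 3.793
  sum: 2.886 + 3.793 → r_corr = 6.678 μm/a
Convert to mass loss: 6.678 μm/a × 7.14 g/cm³ = 47.68 g·m⁻²·a⁻¹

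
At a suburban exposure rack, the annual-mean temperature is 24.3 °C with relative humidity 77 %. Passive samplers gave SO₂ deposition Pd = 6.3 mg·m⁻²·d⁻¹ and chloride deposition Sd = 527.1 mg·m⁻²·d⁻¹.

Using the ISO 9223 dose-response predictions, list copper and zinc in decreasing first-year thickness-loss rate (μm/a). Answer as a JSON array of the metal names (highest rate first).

copper: f(T) = -0.080·(T−10) [T>10 °C] = -1.1440
  SO₂ term: 0.0053·6.3^0.26·exp(0.059·77-1.1440) = 0.256
  Cl⁻ term: 0.01025·527.1^0.27·exp(0.036·77+0.049·24.3) = 2.928
  sum: 0.256 + 2.928 → r_corr = 3.184 μm/a
zinc: T>10 °C ⇒ hinge -0.071·(24.3−10) = -1.0153
  SO₂ term: 0.0129·6.3^0.44·exp(0.046·77-1.0153) = 0.3628
  Sd branch = 0.0175·Sd^0.57·e^(0.008·RH+0.085·T) = 9.101 μm/a
  r_corr = 0.3628 + 9.101 = 9.464 μm/a
Ordering by μm/a: zinc (9.46) > copper (3.18)

["zinc", "copper"]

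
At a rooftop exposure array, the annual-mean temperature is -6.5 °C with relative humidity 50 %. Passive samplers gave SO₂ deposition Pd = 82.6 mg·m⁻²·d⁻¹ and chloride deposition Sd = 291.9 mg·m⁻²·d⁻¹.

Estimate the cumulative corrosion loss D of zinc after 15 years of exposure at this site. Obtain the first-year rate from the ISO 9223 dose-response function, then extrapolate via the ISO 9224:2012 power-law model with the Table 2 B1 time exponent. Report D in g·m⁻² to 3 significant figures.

zinc: f(T) = +0.038·(T−10) [T≤10 °C] = -0.6270
  Pd branch = 0.0129·Pd^0.44·e^(0.046·RH+f) = 0.4793 μm/a
  Sd branch = 0.0175·Sd^0.57·e^(0.008·RH+0.085·T) = 0.3819 μm/a
  sum: 0.4793 + 0.3819 → r_corr = 0.8613 μm/a
Power-law: D(15) = r_corr · 15^0.813
  D(15) = 0.8613 × 15^0.813 = 0.8613 × 9.04 = 7.786 μm
  Mass loss = 7.786 μm × 7.14 g/cm³ = 55.59 g·m⁻²

D(15) = 55.6 g·m⁻²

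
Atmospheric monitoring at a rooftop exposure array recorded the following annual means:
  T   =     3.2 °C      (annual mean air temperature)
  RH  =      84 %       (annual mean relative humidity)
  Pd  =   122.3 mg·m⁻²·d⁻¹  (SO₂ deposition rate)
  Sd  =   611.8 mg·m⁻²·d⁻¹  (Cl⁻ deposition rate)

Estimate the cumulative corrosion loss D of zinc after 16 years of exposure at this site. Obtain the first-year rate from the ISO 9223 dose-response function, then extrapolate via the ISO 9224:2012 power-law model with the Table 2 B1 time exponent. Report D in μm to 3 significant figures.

D(16) = 54.1 μm

zinc: f(T) = +0.038·(T−10) [T≤10 °C] = -0.2584
  Pd branch = 0.0129·Pd^0.44·e^(0.046·RH+f) = 3.935 μm/a
  Cl⁻ term: 0.0175·611.8^0.57·exp(0.008·84+0.085·3.2) = 1.743
  sum: 3.935 + 1.743 → r_corr = 5.678 μm/a
Power-law: D(16) = r_corr · 16^0.813
  D(16) = 5.678 × 16^0.813 = 5.678 × 9.527 = 54.1 μm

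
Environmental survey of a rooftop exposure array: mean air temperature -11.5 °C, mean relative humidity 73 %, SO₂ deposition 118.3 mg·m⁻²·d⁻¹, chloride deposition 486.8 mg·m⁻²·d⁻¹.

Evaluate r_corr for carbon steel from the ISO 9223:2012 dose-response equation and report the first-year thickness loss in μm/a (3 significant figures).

r_corr = 36.8 μm/a

carbon steel: T≤10 °C ⇒ hinge +0.150·(-11.5−10) = -3.2250
  SO₂ term: 1.77·118.3^0.52·exp(0.02·73-3.2250) = 3.626
  Sd branch = 0.102·Sd^0.62·e^(0.033·RH+0.04·T) = 33.2 μm/a
  r_corr = 3.626 + 33.2 = 36.83 μm/a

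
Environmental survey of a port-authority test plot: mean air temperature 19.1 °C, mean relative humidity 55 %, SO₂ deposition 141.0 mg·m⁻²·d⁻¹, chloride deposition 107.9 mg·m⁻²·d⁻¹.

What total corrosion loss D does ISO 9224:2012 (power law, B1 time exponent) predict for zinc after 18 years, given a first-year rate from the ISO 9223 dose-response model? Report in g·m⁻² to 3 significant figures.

D(18) = 205 g·m⁻²

zinc: T>10 °C ⇒ hinge -0.071·(19.1−10) = -0.6461
  sulphur-dioxide contribution → 0.7489 μm/a
  chloride contribution → 1.986 μm/a
  total first-year rate 2.735 μm/a
Long-term exponent b (ISO 9224 Table 2, B1) = 0.813
  D(18) = 2.735 × 18^0.813 = 2.735 × 10.48 = 28.68 μm
  Mass loss = 28.68 μm × 7.14 g/cm³ = 204.7 g·m⁻²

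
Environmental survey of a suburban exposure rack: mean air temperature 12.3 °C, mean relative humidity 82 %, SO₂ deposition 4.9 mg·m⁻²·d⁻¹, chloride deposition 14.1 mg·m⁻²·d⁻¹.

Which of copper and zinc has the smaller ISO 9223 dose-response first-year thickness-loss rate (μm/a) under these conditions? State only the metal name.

copper: T>10 °C ⇒ hinge -0.080·(12.3−10) = -0.1840
  Pd branch = 0.0053·Pd^0.26·e^(0.059·RH+f) = 0.8413 μm/a
  Cl⁻ term: 0.01025·14.1^0.27·exp(0.036·82+0.049·12.3) = 0.7325
  sum: 0.8413 + 0.7325 → r_corr = 1.574 μm/a
zinc: temperature factor f = -0.071·(2.3) = -0.1633
  SO₂ term: 0.0129·4.9^0.44·exp(0.046·82-0.1633) = 0.9583
  Cl⁻ term: 0.0175·14.1^0.57·exp(0.008·82+0.085·12.3) = 0.4336
  r_corr = 0.9583 + 0.4336 = 1.392 μm/a
Ordering by μm/a: copper (1.57) > zinc (1.39)

zinc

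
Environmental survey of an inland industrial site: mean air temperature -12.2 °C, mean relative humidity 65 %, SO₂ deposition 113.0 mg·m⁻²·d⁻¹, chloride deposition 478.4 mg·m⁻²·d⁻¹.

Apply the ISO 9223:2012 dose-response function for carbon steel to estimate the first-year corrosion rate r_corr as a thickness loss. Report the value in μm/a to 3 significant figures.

carbon steel: f(T) = +0.150·(T−10) [T≤10 °C] = -3.3300
  SO₂ term: 1.77·113.0^0.52·exp(0.02·65-3.3300) = 2.716
  Sd branch = 0.102·Sd^0.62·e^(0.033·RH+0.04·T) = 24.53 μm/a
  sum: 2.716 + 24.53 → r_corr = 27.25 μm/a

r_corr = 27.2 μm/a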